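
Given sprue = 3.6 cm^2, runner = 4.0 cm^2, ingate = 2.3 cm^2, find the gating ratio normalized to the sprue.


Sprue:Runner:Ingate = 1 : 4.0/3.6 : 2.3/3.6 = 1:1.11:0.64

Final answer: 1:1.11:0.64


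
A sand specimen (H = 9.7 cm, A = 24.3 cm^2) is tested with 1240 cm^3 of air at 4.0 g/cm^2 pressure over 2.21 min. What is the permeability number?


Formula: Permeability Number P = (V * H) / (p * A * t)
Numerator: V * H = 1240 * 9.7 = 12028.0
Denominator: p * A * t = 4.0 * 24.3 * 2.21 = 214.812
P = 12028.0 / 214.812 = 55.9931

Final answer: 55.9931


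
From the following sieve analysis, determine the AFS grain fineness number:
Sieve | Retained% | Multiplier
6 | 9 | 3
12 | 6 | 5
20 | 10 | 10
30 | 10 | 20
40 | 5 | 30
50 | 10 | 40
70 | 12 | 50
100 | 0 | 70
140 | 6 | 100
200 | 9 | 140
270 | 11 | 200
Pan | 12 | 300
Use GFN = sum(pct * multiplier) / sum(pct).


Formula: GFN = sum(pct * multiplier) / sum(pct)
sum(pct * multiplier) = 9167
sum(pct) = 100
GFN = 9167 / 100 = 91.67


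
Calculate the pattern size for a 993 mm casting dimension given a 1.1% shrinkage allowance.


Formula: L_pattern = L_casting * (1 + shrinkage_rate/100)
Shrinkage factor = 1 + 1.1/100 = 1.011
L_pattern = 993 mm * 1.011 = 1003.9230 mm


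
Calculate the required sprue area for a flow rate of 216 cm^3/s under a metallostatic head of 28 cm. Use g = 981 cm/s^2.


Formula: v = sqrt(2*g*h), A = Q/v
Velocity: v = sqrt(2 * 981 * 28) = sqrt(54936) = 234.3843 cm/s
Sprue area: A = Q / v = 216 / 234.3843 = 0.9216 cm^2

0.9216 cm^2


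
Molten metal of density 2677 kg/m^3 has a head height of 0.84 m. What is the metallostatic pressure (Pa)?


Formula: P = rho * g * h
rho * g = 2677 * 9.81 = 26261.37 N/m^3
P = 26261.37 * 0.84 = 22059.5508 Pa

Final answer: 22059.5508 Pa


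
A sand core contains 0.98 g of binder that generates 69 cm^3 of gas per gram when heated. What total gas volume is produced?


Formula: V_gas = W_binder * gas_evolution_rate
V = 0.98 g * 69 cm^3/g = 67.6200 cm^3


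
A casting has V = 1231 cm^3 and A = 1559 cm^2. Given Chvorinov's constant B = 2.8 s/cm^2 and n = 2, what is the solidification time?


Formula: t_s = B * (V/A)^n  (Chvorinov's rule, n=2)
Modulus M = V/A = 1231/1559 = 0.789609 cm
M^2 = 0.789609^2 = 0.623482 cm^2
t_s = 2.8 * 0.623482 = 1.7457 s

1.7457 s


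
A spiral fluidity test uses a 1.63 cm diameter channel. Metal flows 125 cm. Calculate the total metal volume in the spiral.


Formula: V = pi * (d/2)^2 * L  (cylinder volume)
Radius = 1.63/2 = 0.815 cm
V = pi * 0.815^2 * 125 = 260.8405 cm^3

Answer: 260.8405 cm^3


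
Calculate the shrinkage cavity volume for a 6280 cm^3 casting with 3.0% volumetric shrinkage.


Formula: V_shrink = V_casting * shrinkage_pct / 100
V_shrink = 6280 cm^3 * 3.0 / 100 = 188.4000 cm^3

Final answer: 188.4000 cm^3


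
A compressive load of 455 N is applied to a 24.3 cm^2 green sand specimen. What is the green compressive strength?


Formula: Compressive Strength = Force / Area
Strength = 455 N / 24.3 cm^2 = 18.7243 N/cm^2

Answer: 18.7243 N/cm^2


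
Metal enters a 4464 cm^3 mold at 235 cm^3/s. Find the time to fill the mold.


Formula: t_fill = V_mold / Q_flow
t = 4464 cm^3 / 235 cm^3/s = 18.9957 s

Answer: 18.9957 s


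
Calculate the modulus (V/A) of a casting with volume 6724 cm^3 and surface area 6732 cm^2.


Formula: Casting Modulus M = V / A
M = 6724 cm^3 / 6732 cm^2 = 0.9988 cm

Final answer: 0.9988 cm


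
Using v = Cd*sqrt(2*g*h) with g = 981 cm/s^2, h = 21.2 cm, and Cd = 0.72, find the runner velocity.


Formula: v = Cd * sqrt(2 * g * h)  (Torricelli with discharge coefficient)
2*g*h = 2 * 981 * 21.2 = 41594.4 cm^2/s^2
sqrt(41594.4) = 203.94705 cm/s
v = 0.72 * 203.94705 = 146.8419 cm/s

146.8419 cm/s


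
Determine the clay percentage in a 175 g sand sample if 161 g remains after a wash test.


Formula: Clay% = (W_total - W_washed) / W_total * 100
Clay mass = 175 - 161 = 14 g
Clay% = 14 / 175 * 100 = 8.0000%

Final answer: 8.0000%


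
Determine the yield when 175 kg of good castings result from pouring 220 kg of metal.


Formula: Casting Yield = (W_good / W_total) * 100
Yield = (175 kg / 220 kg) * 100 = 79.5455%

Final answer: 79.5455%


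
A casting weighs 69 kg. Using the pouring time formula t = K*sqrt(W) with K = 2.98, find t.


Formula: t = K * sqrt(W)
sqrt(W) = sqrt(69) = 8.30662
t = 2.98 * 8.30662 = 24.7537 s

Final answer: 24.7537 s


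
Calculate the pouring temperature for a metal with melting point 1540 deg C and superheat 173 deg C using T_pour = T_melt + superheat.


Formula: T_pour = T_melt + Superheat
T_pour = 1540 + 173 = 1713 deg C

Answer: 1713 deg C


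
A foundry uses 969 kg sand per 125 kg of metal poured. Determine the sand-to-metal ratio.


Formula: Sand-to-Metal Ratio = W_sand / W_metal
Ratio = 969 kg / 125 kg = 7.7520

Final answer: 7.7520


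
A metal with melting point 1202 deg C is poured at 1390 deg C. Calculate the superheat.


Formula: Superheat = T_pour - T_melt
Superheat = 1390 - 1202 = 188 deg C

Final answer: 188 deg C


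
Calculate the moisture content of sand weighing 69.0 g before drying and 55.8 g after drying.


Formula: MC = (W_wet - W_dry) / W_wet * 100
Water mass = 69.0 - 55.8 = 13.2 g
MC = 13.2 / 69.0 * 100 = 19.1304%

Final answer: 19.1304%


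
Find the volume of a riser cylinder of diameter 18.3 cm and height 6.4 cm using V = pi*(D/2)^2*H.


Formula: V = pi * (D/2)^2 * H  (cylinder volume)
Radius = D/2 = 18.3/2 = 9.15 cm
V = pi * 9.15^2 * 6.4 = 1683.3407 cm^3

1683.3407 cm^3


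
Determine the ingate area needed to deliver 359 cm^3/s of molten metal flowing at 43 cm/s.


Formula: A_ingate = Q / v  (continuity equation)
A = 359 cm^3/s / 43 cm/s = 8.3488 cm^2

Final answer: 8.3488 cm^2


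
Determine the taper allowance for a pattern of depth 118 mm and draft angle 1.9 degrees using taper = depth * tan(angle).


Formula: taper = depth * tan(draft_angle)
tan(1.9 deg) = 0.0331734
taper = 118 mm * 0.0331734 = 3.9145 mm

Answer: 3.9145 mm


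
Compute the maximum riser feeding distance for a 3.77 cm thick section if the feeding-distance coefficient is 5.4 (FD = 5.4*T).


Formula: FD = 5.4 * T  (riser feeding-distance rule)
FD = 5.4 * 3.77 cm = 20.3580 cm

20.3580 cm


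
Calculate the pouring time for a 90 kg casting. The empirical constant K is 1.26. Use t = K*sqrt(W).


Formula: t = K * sqrt(W)
sqrt(W) = sqrt(90) = 9.48683
t = 1.26 * 9.48683 = 11.9534 s

11.9534 s


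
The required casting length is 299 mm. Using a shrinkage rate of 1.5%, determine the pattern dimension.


Formula: L_pattern = L_casting * (1 + shrinkage_rate/100)
Shrinkage factor = 1 + 1.5/100 = 1.015
L_pattern = 299 mm * 1.015 = 303.4850 mm

Final answer: 303.4850 mm


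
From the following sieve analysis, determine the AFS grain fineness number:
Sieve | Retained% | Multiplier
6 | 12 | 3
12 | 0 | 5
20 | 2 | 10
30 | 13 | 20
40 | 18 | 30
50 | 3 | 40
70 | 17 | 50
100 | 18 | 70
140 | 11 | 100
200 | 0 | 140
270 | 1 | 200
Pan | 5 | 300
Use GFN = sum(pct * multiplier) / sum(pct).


Formula: GFN = sum(pct * multiplier) / sum(pct)
sum(pct * multiplier) = 5886
sum(pct) = 100
GFN = 5886 / 100 = 58.86

Final answer: 58.86


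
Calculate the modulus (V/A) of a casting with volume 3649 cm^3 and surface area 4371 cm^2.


Formula: Casting Modulus M = V / A
M = 3649 cm^3 / 4371 cm^2 = 0.8348 cm

Answer: 0.8348 cm


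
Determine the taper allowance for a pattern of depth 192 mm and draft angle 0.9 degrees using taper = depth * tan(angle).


Formula: taper = depth * tan(draft_angle)
tan(0.9 deg) = 0.0157093
taper = 192 mm * 0.0157093 = 3.0162 mm

Final answer: 3.0162 mm


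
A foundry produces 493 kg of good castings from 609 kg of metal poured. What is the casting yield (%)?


Formula: Casting Yield = (W_good / W_total) * 100
Yield = (493 kg / 609 kg) * 100 = 80.9524%

80.9524%


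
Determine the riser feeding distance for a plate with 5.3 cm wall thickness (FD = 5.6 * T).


Formula: FD = 5.6 * T  (riser feeding-distance rule)
FD = 5.6 * 5.3 cm = 29.6800 cm

Answer: 29.6800 cm


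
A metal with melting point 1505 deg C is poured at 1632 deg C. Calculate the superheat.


Formula: Superheat = T_pour - T_melt
Superheat = 1632 - 1505 = 127 deg C


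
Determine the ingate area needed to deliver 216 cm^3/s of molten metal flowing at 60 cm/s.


Formula: A_ingate = Q / v  (continuity equation)
A = 216 cm^3/s / 60 cm/s = 3.6000 cm^2

Final answer: 3.6000 cm^2


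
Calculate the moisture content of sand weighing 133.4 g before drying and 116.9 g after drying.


Formula: MC = (W_wet - W_dry) / W_wet * 100
Water mass = 133.4 - 116.9 = 16.5 g
MC = 16.5 / 133.4 * 100 = 12.3688%

Answer: 12.3688%


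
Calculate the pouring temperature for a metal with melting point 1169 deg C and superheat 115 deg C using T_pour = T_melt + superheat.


Formula: T_pour = T_melt + Superheat
T_pour = 1169 + 115 = 1284 deg C

Answer: 1284 deg C


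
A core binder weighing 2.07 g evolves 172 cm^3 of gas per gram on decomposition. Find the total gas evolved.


Formula: V_gas = W_binder * gas_evolution_rate
V = 2.07 g * 172 cm^3/g = 356.0400 cm^3

Final answer: 356.0400 cm^3


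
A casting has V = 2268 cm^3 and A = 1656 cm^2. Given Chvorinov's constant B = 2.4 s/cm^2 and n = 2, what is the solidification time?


Formula: t_s = B * (V/A)^n  (Chvorinov's rule, n=2)
Modulus M = V/A = 2268/1656 = 1.369565 cm
M^2 = 1.369565^2 = 1.875708 cm^2
t_s = 2.4 * 1.875708 = 4.5017 s

Final answer: 4.5017 s


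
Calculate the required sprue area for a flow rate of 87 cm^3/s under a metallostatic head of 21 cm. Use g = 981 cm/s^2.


Formula: v = sqrt(2*g*h), A = Q/v
Velocity: v = sqrt(2 * 981 * 21) = sqrt(41202) = 202.9828 cm/s
Sprue area: A = Q / v = 87 / 202.9828 = 0.4286 cm^2

Answer: 0.4286 cm^2


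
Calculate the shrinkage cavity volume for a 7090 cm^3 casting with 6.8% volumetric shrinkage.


Formula: V_shrink = V_casting * shrinkage_pct / 100
V_shrink = 7090 cm^3 * 6.8 / 100 = 482.1200 cm^3

Final answer: 482.1200 cm^3


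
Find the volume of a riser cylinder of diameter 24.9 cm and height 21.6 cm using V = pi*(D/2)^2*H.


Formula: V = pi * (D/2)^2 * H  (cylinder volume)
Radius = D/2 = 24.9/2 = 12.45 cm
V = pi * 12.45^2 * 21.6 = 10518.2219 cm^3

10518.2219 cm^3


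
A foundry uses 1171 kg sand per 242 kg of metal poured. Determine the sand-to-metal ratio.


Formula: Sand-to-Metal Ratio = W_sand / W_metal
Ratio = 1171 kg / 242 kg = 4.8388


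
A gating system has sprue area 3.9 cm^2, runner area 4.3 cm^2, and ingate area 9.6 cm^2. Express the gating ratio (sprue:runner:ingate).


Sprue:Runner:Ingate = 1 : 4.3/3.9 : 9.6/3.9 = 1:1.10:2.46

Answer: 1:1.10:2.46


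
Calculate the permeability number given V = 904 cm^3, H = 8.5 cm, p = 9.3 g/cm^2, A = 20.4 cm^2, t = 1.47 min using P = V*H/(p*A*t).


Formula: Permeability Number P = (V * H) / (p * A * t)
Numerator: V * H = 904 * 8.5 = 7684.0
Denominator: p * A * t = 9.3 * 20.4 * 1.47 = 278.8884
P = 7684.0 / 278.8884 = 27.5522

27.5522


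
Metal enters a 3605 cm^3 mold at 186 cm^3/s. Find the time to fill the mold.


Formula: t_fill = V_mold / Q_flow
t = 3605 cm^3 / 186 cm^3/s = 19.3817 s

19.3817 s


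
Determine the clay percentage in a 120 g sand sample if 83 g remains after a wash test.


Formula: Clay% = (W_total - W_washed) / W_total * 100
Clay mass = 120 - 83 = 37 g
Clay% = 37 / 120 * 100 = 30.8333%

30.8333%


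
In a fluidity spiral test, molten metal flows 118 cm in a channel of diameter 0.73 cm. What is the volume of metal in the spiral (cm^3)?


Formula: V = pi * (d/2)^2 * L  (cylinder volume)
Radius = 0.73/2 = 0.365 cm
V = pi * 0.365^2 * 118 = 49.3876 cm^3


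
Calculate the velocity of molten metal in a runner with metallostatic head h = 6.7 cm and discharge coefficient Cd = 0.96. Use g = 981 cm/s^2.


Formula: v = Cd * sqrt(2 * g * h)  (Torricelli with discharge coefficient)
2*g*h = 2 * 981 * 6.7 = 13145.4 cm^2/s^2
sqrt(13145.4) = 114.65339 cm/s
v = 0.96 * 114.65339 = 110.0673 cm/s

Final answer: 110.0673 cm/s


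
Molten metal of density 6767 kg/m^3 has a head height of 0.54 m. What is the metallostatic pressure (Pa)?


Formula: P = rho * g * h
rho * g = 6767 * 9.81 = 66384.27 N/m^3
P = 66384.27 * 0.54 = 35847.5058 Pa

Answer: 35847.5058 Pa


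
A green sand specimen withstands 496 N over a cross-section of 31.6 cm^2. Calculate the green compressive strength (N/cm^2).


Formula: Compressive Strength = Force / Area
Strength = 496 N / 31.6 cm^2 = 15.6962 N/cm^2

Final answer: 15.6962 N/cm^2


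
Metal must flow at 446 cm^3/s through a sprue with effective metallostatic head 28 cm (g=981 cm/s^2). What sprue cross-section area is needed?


Formula: v = sqrt(2*g*h), A = Q/v
Velocity: v = sqrt(2 * 981 * 28) = sqrt(54936) = 234.3843 cm/s
Sprue area: A = Q / v = 446 / 234.3843 = 1.9029 cm^2


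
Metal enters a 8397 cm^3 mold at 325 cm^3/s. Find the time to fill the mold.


Formula: t_fill = V_mold / Q_flow
t = 8397 cm^3 / 325 cm^3/s = 25.8369 s

Answer: 25.8369 s


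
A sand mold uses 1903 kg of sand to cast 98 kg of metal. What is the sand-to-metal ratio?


Formula: Sand-to-Metal Ratio = W_sand / W_metal
Ratio = 1903 kg / 98 kg = 19.4184

Final answer: 19.4184


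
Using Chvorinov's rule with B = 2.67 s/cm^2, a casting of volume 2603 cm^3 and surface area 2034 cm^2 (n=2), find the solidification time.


Formula: t_s = B * (V/A)^n  (Chvorinov's rule, n=2)
Modulus M = V/A = 2603/2034 = 1.279744 cm
M^2 = 1.279744^2 = 1.637745 cm^2
t_s = 2.67 * 1.637745 = 4.3728 s

4.3728 s


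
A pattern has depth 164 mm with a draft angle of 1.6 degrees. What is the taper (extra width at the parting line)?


Formula: taper = depth * tan(draft_angle)
tan(1.6 deg) = 0.0279325
taper = 164 mm * 0.0279325 = 4.5809 mm

Final answer: 4.5809 mm


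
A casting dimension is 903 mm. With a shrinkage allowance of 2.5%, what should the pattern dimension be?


Formula: L_pattern = L_casting * (1 + shrinkage_rate/100)
Shrinkage factor = 1 + 2.5/100 = 1.025
L_pattern = 903 mm * 1.025 = 925.5750 mm

Answer: 925.5750 mm


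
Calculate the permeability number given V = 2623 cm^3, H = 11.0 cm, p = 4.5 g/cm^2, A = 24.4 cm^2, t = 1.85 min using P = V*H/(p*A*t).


Formula: Permeability Number P = (V * H) / (p * A * t)
Numerator: V * H = 2623 * 11.0 = 28853.0
Denominator: p * A * t = 4.5 * 24.4 * 1.85 = 203.13
P = 28853.0 / 203.13 = 142.0420


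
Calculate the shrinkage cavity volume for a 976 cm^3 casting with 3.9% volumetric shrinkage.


Formula: V_shrink = V_casting * shrinkage_pct / 100
V_shrink = 976 cm^3 * 3.9 / 100 = 38.0640 cm^3


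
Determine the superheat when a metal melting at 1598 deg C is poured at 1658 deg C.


Formula: Superheat = T_pour - T_melt
Superheat = 1658 - 1598 = 60 deg C

60 deg C


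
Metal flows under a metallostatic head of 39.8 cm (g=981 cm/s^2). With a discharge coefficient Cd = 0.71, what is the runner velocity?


Formula: v = Cd * sqrt(2 * g * h)  (Torricelli with discharge coefficient)
2*g*h = 2 * 981 * 39.8 = 78087.6 cm^2/s^2
sqrt(78087.6) = 279.44159 cm/s
v = 0.71 * 279.44159 = 198.4035 cm/s

198.4035 cm/s


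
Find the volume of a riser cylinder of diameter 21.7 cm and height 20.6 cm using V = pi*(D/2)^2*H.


Formula: V = pi * (D/2)^2 * H  (cylinder volume)
Radius = D/2 = 21.7/2 = 10.85 cm
V = pi * 10.85^2 * 20.6 = 7618.6245 cm^3


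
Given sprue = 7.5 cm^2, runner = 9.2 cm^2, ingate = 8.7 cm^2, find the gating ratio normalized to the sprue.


Sprue:Runner:Ingate = 1 : 9.2/7.5 : 8.7/7.5 = 1:1.23:1.16


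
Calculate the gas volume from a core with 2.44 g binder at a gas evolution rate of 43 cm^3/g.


Formula: V_gas = W_binder * gas_evolution_rate
V = 2.44 g * 43 cm^3/g = 104.9200 cm^3

Answer: 104.9200 cm^3


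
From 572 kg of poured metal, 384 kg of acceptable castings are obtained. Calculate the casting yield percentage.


Formula: Casting Yield = (W_good / W_total) * 100
Yield = (384 kg / 572 kg) * 100 = 67.1329%

67.1329%


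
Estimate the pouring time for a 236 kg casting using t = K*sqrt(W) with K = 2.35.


Formula: t = K * sqrt(W)
sqrt(W) = sqrt(236) = 15.36229
t = 2.35 * 15.36229 = 36.1014 s

36.1014 s


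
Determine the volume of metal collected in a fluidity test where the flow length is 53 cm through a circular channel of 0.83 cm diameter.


Formula: V = pi * (d/2)^2 * L  (cylinder volume)
Radius = 0.83/2 = 0.415 cm
V = pi * 0.415^2 * 53 = 28.6762 cm^3

Final answer: 28.6762 cm^3


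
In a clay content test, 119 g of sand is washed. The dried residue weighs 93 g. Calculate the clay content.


Formula: Clay% = (W_total - W_washed) / W_total * 100
Clay mass = 119 - 93 = 26 g
Clay% = 26 / 119 * 100 = 21.8487%


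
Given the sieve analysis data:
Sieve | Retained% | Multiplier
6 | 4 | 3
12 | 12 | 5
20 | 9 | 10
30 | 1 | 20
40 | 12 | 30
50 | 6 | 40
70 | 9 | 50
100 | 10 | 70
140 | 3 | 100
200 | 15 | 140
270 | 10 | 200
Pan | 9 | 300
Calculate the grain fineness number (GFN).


Formula: GFN = sum(pct * multiplier) / sum(pct)
sum(pct * multiplier) = 9032
sum(pct) = 100
GFN = 9032 / 100 = 90.32

Answer: 90.32


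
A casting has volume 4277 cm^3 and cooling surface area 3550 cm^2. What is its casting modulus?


Formula: Casting Modulus M = V / A
M = 4277 cm^3 / 3550 cm^2 = 1.2048 cm

Answer: 1.2048 cm


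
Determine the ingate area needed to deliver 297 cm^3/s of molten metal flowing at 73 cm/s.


Formula: A_ingate = Q / v  (continuity equation)
A = 297 cm^3/s / 73 cm/s = 4.0685 cm^2

Answer: 4.0685 cm^2


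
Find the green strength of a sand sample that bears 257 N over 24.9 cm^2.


Formula: Compressive Strength = Force / Area
Strength = 257 N / 24.9 cm^2 = 10.3213 N/cm^2

Final answer: 10.3213 N/cm^2


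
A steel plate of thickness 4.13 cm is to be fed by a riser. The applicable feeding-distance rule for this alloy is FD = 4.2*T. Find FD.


Formula: FD = 4.2 * T  (riser feeding-distance rule)
FD = 4.2 * 4.13 cm = 17.3460 cm

Answer: 17.3460 cm


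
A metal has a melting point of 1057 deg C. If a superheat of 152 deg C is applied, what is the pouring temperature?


Formula: T_pour = T_melt + Superheat
T_pour = 1057 + 152 = 1209 deg C


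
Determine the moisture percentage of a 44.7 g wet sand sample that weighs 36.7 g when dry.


Formula: MC = (W_wet - W_dry) / W_wet * 100
Water mass = 44.7 - 36.7 = 8.0 g
MC = 8.0 / 44.7 * 100 = 17.8971%


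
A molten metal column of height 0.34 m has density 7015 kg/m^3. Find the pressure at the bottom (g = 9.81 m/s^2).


Formula: P = rho * g * h
rho * g = 7015 * 9.81 = 68817.15 N/m^3
P = 68817.15 * 0.34 = 23397.8310 Pa

Answer: 23397.8310 Pa


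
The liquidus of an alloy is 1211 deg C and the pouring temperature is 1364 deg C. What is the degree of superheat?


Formula: Superheat = T_pour - T_melt
Superheat = 1364 - 1211 = 153 deg C

153 deg C


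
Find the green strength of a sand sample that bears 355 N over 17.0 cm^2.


Formula: Compressive Strength = Force / Area
Strength = 355 N / 17.0 cm^2 = 20.8824 N/cm^2

20.8824 N/cm^2


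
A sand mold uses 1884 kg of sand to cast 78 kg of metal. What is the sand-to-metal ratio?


Formula: Sand-to-Metal Ratio = W_sand / W_metal
Ratio = 1884 kg / 78 kg = 24.1538

Final answer: 24.1538


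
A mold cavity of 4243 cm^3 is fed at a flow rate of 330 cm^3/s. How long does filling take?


Formula: t_fill = V_mold / Q_flow
t = 4243 cm^3 / 330 cm^3/s = 12.8576 s


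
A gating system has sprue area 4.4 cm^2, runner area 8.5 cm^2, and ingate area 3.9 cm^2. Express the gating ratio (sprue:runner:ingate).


Sprue:Runner:Ingate = 1 : 8.5/4.4 : 3.9/4.4 = 1:1.93:0.89

Answer: 1:1.93:0.89


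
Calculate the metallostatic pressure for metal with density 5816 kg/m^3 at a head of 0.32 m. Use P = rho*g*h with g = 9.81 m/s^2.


Formula: P = rho * g * h
rho * g = 5816 * 9.81 = 57054.96 N/m^3
P = 57054.96 * 0.32 = 18257.5872 Pa

Answer: 18257.5872 Pa


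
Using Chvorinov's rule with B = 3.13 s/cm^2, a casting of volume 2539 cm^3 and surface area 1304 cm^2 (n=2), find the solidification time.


Formula: t_s = B * (V/A)^n  (Chvorinov's rule, n=2)
Modulus M = V/A = 2539/1304 = 1.947086 cm
M^2 = 1.947086^2 = 3.791144 cm^2
t_s = 3.13 * 3.791144 = 11.8663 s


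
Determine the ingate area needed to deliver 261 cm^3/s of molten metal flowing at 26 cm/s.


Formula: A_ingate = Q / v  (continuity equation)
A = 261 cm^3/s / 26 cm/s = 10.0385 cm^2


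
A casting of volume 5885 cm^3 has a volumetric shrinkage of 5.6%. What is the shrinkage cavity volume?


Formula: V_shrink = V_casting * shrinkage_pct / 100
V_shrink = 5885 cm^3 * 5.6 / 100 = 329.5600 cm^3

Final answer: 329.5600 cm^3


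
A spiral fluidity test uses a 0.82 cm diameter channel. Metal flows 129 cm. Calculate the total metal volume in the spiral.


Formula: V = pi * (d/2)^2 * L  (cylinder volume)
Radius = 0.82/2 = 0.41 cm
V = pi * 0.41^2 * 129 = 68.1251 cm^3

Answer: 68.1251 cm^3


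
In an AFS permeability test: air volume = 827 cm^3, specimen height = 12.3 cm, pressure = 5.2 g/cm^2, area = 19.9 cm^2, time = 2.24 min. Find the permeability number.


Formula: Permeability Number P = (V * H) / (p * A * t)
Numerator: V * H = 827 * 12.3 = 10172.1
Denominator: p * A * t = 5.2 * 19.9 * 2.24 = 231.7952
P = 10172.1 / 231.7952 = 43.8840

Final answer: 43.8840


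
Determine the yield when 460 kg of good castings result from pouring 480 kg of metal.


Formula: Casting Yield = (W_good / W_total) * 100
Yield = (460 kg / 480 kg) * 100 = 95.8333%

Final answer: 95.8333%


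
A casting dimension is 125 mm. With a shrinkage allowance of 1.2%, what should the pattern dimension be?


Formula: L_pattern = L_casting * (1 + shrinkage_rate/100)
Shrinkage factor = 1 + 1.2/100 = 1.012
L_pattern = 125 mm * 1.012 = 126.5000 mm

126.5000 mm


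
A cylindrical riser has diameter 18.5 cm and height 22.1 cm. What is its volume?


Formula: V = pi * (D/2)^2 * H  (cylinder volume)
Radius = D/2 = 18.5/2 = 9.25 cm
V = pi * 9.25^2 * 22.1 = 5940.5357 cm^3

5940.5357 cm^3


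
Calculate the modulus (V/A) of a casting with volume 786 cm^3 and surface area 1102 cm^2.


Formula: Casting Modulus M = V / A
M = 786 cm^3 / 1102 cm^2 = 0.7132 cm


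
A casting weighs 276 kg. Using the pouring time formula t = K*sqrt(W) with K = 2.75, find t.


Formula: t = K * sqrt(W)
sqrt(W) = sqrt(276) = 16.61325
t = 2.75 * 16.61325 = 45.6864 s

Answer: 45.6864 s


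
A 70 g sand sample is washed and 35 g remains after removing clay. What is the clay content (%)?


Formula: Clay% = (W_total - W_washed) / W_total * 100
Clay mass = 70 - 35 = 35 g
Clay% = 35 / 70 * 100 = 50.0000%

Final answer: 50.0000%


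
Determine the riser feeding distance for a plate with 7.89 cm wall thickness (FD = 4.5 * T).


Formula: FD = 4.5 * T  (riser feeding-distance rule)
FD = 4.5 * 7.89 cm = 35.5050 cm

Answer: 35.5050 cm


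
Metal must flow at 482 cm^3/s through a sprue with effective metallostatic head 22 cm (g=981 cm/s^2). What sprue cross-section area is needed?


Formula: v = sqrt(2*g*h), A = Q/v
Velocity: v = sqrt(2 * 981 * 22) = sqrt(43164) = 207.7595 cm/s
Sprue area: A = Q / v = 482 / 207.7595 = 2.3200 cm^2

2.3200 cm^2


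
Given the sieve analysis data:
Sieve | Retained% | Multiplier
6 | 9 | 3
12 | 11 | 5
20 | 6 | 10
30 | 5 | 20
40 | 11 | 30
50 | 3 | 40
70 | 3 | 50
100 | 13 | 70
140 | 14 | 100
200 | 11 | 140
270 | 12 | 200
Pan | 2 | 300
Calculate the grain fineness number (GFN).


Formula: GFN = sum(pct * multiplier) / sum(pct)
sum(pct * multiplier) = 7692
sum(pct) = 100
GFN = 7692 / 100 = 76.92

Final answer: 76.92


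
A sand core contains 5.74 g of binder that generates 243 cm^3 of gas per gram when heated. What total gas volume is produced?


Formula: V_gas = W_binder * gas_evolution_rate
V = 5.74 g * 243 cm^3/g = 1394.8200 cm^3

Answer: 1394.8200 cm^3


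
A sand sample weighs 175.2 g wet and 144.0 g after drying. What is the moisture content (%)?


Formula: MC = (W_wet - W_dry) / W_wet * 100
Water mass = 175.2 - 144.0 = 31.2 g
MC = 31.2 / 175.2 * 100 = 17.8082%

17.8082%


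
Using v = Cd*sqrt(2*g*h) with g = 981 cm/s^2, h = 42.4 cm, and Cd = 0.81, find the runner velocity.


Formula: v = Cd * sqrt(2 * g * h)  (Torricelli with discharge coefficient)
2*g*h = 2 * 981 * 42.4 = 83188.8 cm^2/s^2
sqrt(83188.8) = 288.42469 cm/s
v = 0.81 * 288.42469 = 233.6240 cm/s


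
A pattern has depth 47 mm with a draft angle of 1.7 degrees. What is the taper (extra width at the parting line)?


Formula: taper = depth * tan(draft_angle)
tan(1.7 deg) = 0.0296793
taper = 47 mm * 0.0296793 = 1.3949 mm

Final answer: 1.3949 mm


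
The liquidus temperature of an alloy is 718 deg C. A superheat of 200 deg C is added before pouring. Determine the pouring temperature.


Formula: T_pour = T_melt + Superheat
T_pour = 718 + 200 = 918 deg C

Answer: 918 deg C


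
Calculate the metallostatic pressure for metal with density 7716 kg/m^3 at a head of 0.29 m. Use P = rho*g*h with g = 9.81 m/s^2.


Formula: P = rho * g * h
rho * g = 7716 * 9.81 = 75693.96 N/m^3
P = 75693.96 * 0.29 = 21951.2484 Pa


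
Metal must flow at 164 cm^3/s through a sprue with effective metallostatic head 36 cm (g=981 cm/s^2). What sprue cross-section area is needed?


Formula: v = sqrt(2*g*h), A = Q/v
Velocity: v = sqrt(2 * 981 * 36) = sqrt(70632) = 265.7668 cm/s
Sprue area: A = Q / v = 164 / 265.7668 = 0.6171 cm^2

Answer: 0.6171 cm^2


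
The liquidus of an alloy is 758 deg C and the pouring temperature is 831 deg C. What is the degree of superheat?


Formula: Superheat = T_pour - T_melt
Superheat = 831 - 758 = 73 deg C

Answer: 73 deg C


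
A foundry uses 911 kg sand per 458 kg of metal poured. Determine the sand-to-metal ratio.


Formula: Sand-to-Metal Ratio = W_sand / W_metal
Ratio = 911 kg / 458 kg = 1.9891

Answer: 1.9891


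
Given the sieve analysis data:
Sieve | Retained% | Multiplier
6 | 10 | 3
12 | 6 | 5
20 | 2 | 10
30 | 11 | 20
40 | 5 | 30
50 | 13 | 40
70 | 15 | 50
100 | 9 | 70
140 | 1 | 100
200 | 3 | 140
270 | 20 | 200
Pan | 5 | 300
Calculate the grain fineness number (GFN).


Formula: GFN = sum(pct * multiplier) / sum(pct)
sum(pct * multiplier) = 8370
sum(pct) = 100
GFN = 8370 / 100 = 83.70

Answer: 83.70


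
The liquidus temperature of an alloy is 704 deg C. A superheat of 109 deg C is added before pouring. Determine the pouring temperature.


Formula: T_pour = T_melt + Superheat
T_pour = 704 + 109 = 813 deg C


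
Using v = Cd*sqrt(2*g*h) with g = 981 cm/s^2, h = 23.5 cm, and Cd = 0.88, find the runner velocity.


Formula: v = Cd * sqrt(2 * g * h)  (Torricelli with discharge coefficient)
2*g*h = 2 * 981 * 23.5 = 46107.0 cm^2/s^2
sqrt(46107.0) = 214.72541 cm/s
v = 0.88 * 214.72541 = 188.9584 cm/s

188.9584 cm/s


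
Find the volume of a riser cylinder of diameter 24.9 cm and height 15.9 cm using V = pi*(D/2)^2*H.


Formula: V = pi * (D/2)^2 * H  (cylinder volume)
Radius = D/2 = 24.9/2 = 12.45 cm
V = pi * 12.45^2 * 15.9 = 7742.5800 cm^3

7742.5800 cm^3


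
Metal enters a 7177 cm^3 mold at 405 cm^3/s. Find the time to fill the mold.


Formula: t_fill = V_mold / Q_flow
t = 7177 cm^3 / 405 cm^3/s = 17.7210 s


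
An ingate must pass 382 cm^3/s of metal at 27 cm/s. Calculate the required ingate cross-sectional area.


Formula: A_ingate = Q / v  (continuity equation)
A = 382 cm^3/s / 27 cm/s = 14.1481 cm^2

Answer: 14.1481 cm^2


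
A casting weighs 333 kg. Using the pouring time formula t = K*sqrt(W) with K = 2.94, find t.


Formula: t = K * sqrt(W)
sqrt(W) = sqrt(333) = 18.24829
t = 2.94 * 18.24829 = 53.6500 s

53.6500 s


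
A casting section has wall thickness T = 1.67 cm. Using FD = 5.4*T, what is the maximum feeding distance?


Formula: FD = 5.4 * T  (riser feeding-distance rule)
FD = 5.4 * 1.67 cm = 9.0180 cm


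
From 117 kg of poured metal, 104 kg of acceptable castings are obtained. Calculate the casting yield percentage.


Formula: Casting Yield = (W_good / W_total) * 100
Yield = (104 kg / 117 kg) * 100 = 88.8889%


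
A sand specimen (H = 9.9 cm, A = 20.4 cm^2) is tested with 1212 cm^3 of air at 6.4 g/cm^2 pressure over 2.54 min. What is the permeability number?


Formula: Permeability Number P = (V * H) / (p * A * t)
Numerator: V * H = 1212 * 9.9 = 11998.8
Denominator: p * A * t = 6.4 * 20.4 * 2.54 = 331.6224
P = 11998.8 / 331.6224 = 36.1821

Answer: 36.1821


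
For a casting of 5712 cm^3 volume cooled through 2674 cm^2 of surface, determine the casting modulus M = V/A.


Formula: Casting Modulus M = V / A
M = 5712 cm^3 / 2674 cm^2 = 2.1361 cm

Final answer: 2.1361 cm


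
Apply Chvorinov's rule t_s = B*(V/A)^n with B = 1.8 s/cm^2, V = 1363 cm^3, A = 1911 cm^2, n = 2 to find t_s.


Formula: t_s = B * (V/A)^n  (Chvorinov's rule, n=2)
Modulus M = V/A = 1363/1911 = 0.713239 cm
M^2 = 0.713239^2 = 0.508710 cm^2
t_s = 1.8 * 0.508710 = 0.9157 s


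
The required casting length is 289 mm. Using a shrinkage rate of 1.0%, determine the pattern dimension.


Formula: L_pattern = L_casting * (1 + shrinkage_rate/100)
Shrinkage factor = 1 + 1.0/100 = 1.01
L_pattern = 289 mm * 1.01 = 291.8900 mm

291.8900 mm


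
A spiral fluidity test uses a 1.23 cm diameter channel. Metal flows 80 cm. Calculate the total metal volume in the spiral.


Formula: V = pi * (d/2)^2 * L  (cylinder volume)
Radius = 1.23/2 = 0.615 cm
V = pi * 0.615^2 * 80 = 95.0583 cm^3


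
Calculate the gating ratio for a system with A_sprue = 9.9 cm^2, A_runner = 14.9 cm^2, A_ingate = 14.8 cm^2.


Sprue:Runner:Ingate = 1 : 14.9/9.9 : 14.8/9.9 = 1:1.51:1.49

Final answer: 1:1.51:1.49


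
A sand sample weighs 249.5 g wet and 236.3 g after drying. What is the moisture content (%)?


Formula: MC = (W_wet - W_dry) / W_wet * 100
Water mass = 249.5 - 236.3 = 13.2 g
MC = 13.2 / 249.5 * 100 = 5.2906%

Answer: 5.2906%


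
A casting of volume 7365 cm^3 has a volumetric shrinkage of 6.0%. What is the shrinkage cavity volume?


Formula: V_shrink = V_casting * shrinkage_pct / 100
V_shrink = 7365 cm^3 * 6.0 / 100 = 441.9000 cm^3

441.9000 cm^3


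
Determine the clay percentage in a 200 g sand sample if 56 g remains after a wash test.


Formula: Clay% = (W_total - W_washed) / W_total * 100
Clay mass = 200 - 56 = 144 g
Clay% = 144 / 200 * 100 = 72.0000%


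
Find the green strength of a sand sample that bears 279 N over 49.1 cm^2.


Formula: Compressive Strength = Force / Area
Strength = 279 N / 49.1 cm^2 = 5.6823 N/cm^2

Final answer: 5.6823 N/cm^2


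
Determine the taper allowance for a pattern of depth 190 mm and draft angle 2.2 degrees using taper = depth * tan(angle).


Formula: taper = depth * tan(draft_angle)
tan(2.2 deg) = 0.0384161
taper = 190 mm * 0.0384161 = 7.2991 mm

7.2991 mm


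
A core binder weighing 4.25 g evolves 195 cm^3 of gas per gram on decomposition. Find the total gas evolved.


Formula: V_gas = W_binder * gas_evolution_rate
V = 4.25 g * 195 cm^3/g = 828.7500 cm^3


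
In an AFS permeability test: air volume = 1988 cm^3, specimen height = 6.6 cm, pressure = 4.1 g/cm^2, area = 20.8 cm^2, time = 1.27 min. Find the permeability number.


Formula: Permeability Number P = (V * H) / (p * A * t)
Numerator: V * H = 1988 * 6.6 = 13120.8
Denominator: p * A * t = 4.1 * 20.8 * 1.27 = 108.3056
P = 13120.8 / 108.3056 = 121.1461

Answer: 121.1461


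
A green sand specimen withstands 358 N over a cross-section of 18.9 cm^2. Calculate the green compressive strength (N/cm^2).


Formula: Compressive Strength = Force / Area
Strength = 358 N / 18.9 cm^2 = 18.9418 N/cm^2

Answer: 18.9418 N/cm^2


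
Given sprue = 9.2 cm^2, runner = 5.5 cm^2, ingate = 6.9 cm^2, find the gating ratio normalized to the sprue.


Sprue:Runner:Ingate = 1 : 5.5/9.2 : 6.9/9.2 = 1:0.60:0.75

1:0.60:0.75


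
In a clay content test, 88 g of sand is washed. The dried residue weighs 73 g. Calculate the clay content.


Formula: Clay% = (W_total - W_washed) / W_total * 100
Clay mass = 88 - 73 = 15 g
Clay% = 15 / 88 * 100 = 17.0455%


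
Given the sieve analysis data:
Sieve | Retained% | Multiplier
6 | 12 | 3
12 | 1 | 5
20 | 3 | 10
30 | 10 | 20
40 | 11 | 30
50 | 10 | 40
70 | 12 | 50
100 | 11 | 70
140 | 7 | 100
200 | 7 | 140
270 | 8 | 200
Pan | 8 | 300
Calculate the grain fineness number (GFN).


Formula: GFN = sum(pct * multiplier) / sum(pct)
sum(pct * multiplier) = 8051
sum(pct) = 100
GFN = 8051 / 100 = 80.51

Answer: 80.51


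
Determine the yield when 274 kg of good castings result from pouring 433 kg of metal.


Formula: Casting Yield = (W_good / W_total) * 100
Yield = (274 kg / 433 kg) * 100 = 63.2794%


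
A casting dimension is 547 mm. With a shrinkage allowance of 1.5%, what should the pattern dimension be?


Formula: L_pattern = L_casting * (1 + shrinkage_rate/100)
Shrinkage factor = 1 + 1.5/100 = 1.015
L_pattern = 547 mm * 1.015 = 555.2050 mm

Final answer: 555.2050 mm


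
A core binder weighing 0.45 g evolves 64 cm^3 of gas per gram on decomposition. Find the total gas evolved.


Formula: V_gas = W_binder * gas_evolution_rate
V = 0.45 g * 64 cm^3/g = 28.8000 cm^3

Final answer: 28.8000 cm^3


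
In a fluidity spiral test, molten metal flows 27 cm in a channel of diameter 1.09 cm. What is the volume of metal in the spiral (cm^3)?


Formula: V = pi * (d/2)^2 * L  (cylinder volume)
Radius = 1.09/2 = 0.545 cm
V = pi * 0.545^2 * 27 = 25.1946 cm^3

Answer: 25.1946 cm^3


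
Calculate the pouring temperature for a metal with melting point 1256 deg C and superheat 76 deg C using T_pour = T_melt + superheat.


Formula: T_pour = T_melt + Superheat
T_pour = 1256 + 76 = 1332 deg C

Final answer: 1332 deg C


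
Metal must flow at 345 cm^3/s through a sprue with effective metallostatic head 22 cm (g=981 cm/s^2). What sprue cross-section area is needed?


Formula: v = sqrt(2*g*h), A = Q/v
Velocity: v = sqrt(2 * 981 * 22) = sqrt(43164) = 207.7595 cm/s
Sprue area: A = Q / v = 345 / 207.7595 = 1.6606 cm^2

1.6606 cm^2


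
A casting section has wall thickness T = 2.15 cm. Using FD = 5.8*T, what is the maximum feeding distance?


Formula: FD = 5.8 * T  (riser feeding-distance rule)
FD = 5.8 * 2.15 cm = 12.4700 cm

Final answer: 12.4700 cm


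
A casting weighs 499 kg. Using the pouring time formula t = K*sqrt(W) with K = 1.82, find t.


Formula: t = K * sqrt(W)
sqrt(W) = sqrt(499) = 22.33831
t = 1.82 * 22.33831 = 40.6557 s

Final answer: 40.6557 s


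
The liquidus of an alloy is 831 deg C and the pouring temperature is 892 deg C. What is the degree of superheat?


Formula: Superheat = T_pour - T_melt
Superheat = 892 - 831 = 61 deg C


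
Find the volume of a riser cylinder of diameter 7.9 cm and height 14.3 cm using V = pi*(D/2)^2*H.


Formula: V = pi * (D/2)^2 * H  (cylinder volume)
Radius = D/2 = 7.9/2 = 3.95 cm
V = pi * 3.95^2 * 14.3 = 700.9388 cm^3


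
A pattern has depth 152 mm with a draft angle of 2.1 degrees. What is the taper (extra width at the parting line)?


Formula: taper = depth * tan(draft_angle)
tan(2.1 deg) = 0.0366683
taper = 152 mm * 0.0366683 = 5.5736 mm

Final answer: 5.5736 mm


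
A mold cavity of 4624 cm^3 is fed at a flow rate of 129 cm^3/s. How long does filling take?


Formula: t_fill = V_mold / Q_flow
t = 4624 cm^3 / 129 cm^3/s = 35.8450 s

35.8450 s


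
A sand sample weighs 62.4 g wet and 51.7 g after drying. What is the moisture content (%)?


Formula: MC = (W_wet - W_dry) / W_wet * 100
Water mass = 62.4 - 51.7 = 10.7 g
MC = 10.7 / 62.4 * 100 = 17.1474%


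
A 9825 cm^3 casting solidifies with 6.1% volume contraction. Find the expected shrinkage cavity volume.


Formula: V_shrink = V_casting * shrinkage_pct / 100
V_shrink = 9825 cm^3 * 6.1 / 100 = 599.3250 cm^3

599.3250 cm^3


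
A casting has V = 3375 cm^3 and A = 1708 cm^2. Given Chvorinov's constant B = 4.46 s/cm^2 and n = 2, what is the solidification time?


Formula: t_s = B * (V/A)^n  (Chvorinov's rule, n=2)
Modulus M = V/A = 3375/1708 = 1.975995 cm
M^2 = 1.975995^2 = 3.904556 cm^2
t_s = 4.46 * 3.904556 = 17.4143 s

Answer: 17.4143 s


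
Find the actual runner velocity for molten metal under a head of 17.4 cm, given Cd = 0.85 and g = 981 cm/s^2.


Formula: v = Cd * sqrt(2 * g * h)  (Torricelli with discharge coefficient)
2*g*h = 2 * 981 * 17.4 = 34138.8 cm^2/s^2
sqrt(34138.8) = 184.76688 cm/s
v = 0.85 * 184.76688 = 157.0518 cm/s


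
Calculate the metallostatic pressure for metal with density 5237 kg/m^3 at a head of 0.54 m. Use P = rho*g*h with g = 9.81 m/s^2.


Formula: P = rho * g * h
rho * g = 5237 * 9.81 = 51374.97 N/m^3
P = 51374.97 * 0.54 = 27742.4838 Pa

Answer: 27742.4838 Pa


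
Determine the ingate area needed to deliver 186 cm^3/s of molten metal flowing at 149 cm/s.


Formula: A_ingate = Q / v  (continuity equation)
A = 186 cm^3/s / 149 cm/s = 1.2483 cm^2

Final answer: 1.2483 cm^2


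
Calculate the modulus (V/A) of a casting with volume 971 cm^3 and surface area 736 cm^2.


Formula: Casting Modulus M = V / A
M = 971 cm^3 / 736 cm^2 = 1.3193 cm

1.3193 cm


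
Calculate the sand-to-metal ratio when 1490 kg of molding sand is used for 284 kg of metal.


Formula: Sand-to-Metal Ratio = W_sand / W_metal
Ratio = 1490 kg / 284 kg = 5.2465

Answer: 5.2465


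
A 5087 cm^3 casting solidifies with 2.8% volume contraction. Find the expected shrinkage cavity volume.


Formula: V_shrink = V_casting * shrinkage_pct / 100
V_shrink = 5087 cm^3 * 2.8 / 100 = 142.4360 cm^3

Answer: 142.4360 cm^3


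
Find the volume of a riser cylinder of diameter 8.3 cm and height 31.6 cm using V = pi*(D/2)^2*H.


Formula: V = pi * (D/2)^2 * H  (cylinder volume)
Radius = D/2 = 8.3/2 = 4.15 cm
V = pi * 4.15^2 * 31.6 = 1709.7521 cm^3


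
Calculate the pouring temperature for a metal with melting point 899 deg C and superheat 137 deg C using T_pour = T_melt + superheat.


Formula: T_pour = T_melt + Superheat
T_pour = 899 + 137 = 1036 deg C


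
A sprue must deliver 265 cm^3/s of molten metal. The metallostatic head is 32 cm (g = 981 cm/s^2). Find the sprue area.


Formula: v = sqrt(2*g*h), A = Q/v
Velocity: v = sqrt(2 * 981 * 32) = sqrt(62784) = 250.5674 cm/s
Sprue area: A = Q / v = 265 / 250.5674 = 1.0576 cm^2

Final answer: 1.0576 cm^2


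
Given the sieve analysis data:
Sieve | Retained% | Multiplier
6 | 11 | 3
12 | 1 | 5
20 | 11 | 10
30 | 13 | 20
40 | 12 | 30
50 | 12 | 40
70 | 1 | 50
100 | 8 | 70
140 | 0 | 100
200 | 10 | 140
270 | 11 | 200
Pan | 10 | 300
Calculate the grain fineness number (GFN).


Formula: GFN = sum(pct * multiplier) / sum(pct)
sum(pct * multiplier) = 8458
sum(pct) = 100
GFN = 8458 / 100 = 84.58

Final answer: 84.58


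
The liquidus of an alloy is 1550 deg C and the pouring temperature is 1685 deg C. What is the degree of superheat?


Formula: Superheat = T_pour - T_melt
Superheat = 1685 - 1550 = 135 deg C

Answer: 135 deg C


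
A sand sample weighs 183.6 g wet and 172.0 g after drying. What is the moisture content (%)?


Formula: MC = (W_wet - W_dry) / W_wet * 100
Water mass = 183.6 - 172.0 = 11.6 g
MC = 11.6 / 183.6 * 100 = 6.3181%

Answer: 6.3181%


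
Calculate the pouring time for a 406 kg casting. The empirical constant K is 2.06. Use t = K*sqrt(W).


Formula: t = K * sqrt(W)
sqrt(W) = sqrt(406) = 20.14944
t = 2.06 * 20.14944 = 41.5078 s


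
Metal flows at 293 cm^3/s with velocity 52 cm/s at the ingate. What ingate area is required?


Formula: A_ingate = Q / v  (continuity equation)
A = 293 cm^3/s / 52 cm/s = 5.6346 cm^2


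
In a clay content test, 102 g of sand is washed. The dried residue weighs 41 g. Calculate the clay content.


Formula: Clay% = (W_total - W_washed) / W_total * 100
Clay mass = 102 - 41 = 61 g
Clay% = 61 / 102 * 100 = 59.8039%

Answer: 59.8039%
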